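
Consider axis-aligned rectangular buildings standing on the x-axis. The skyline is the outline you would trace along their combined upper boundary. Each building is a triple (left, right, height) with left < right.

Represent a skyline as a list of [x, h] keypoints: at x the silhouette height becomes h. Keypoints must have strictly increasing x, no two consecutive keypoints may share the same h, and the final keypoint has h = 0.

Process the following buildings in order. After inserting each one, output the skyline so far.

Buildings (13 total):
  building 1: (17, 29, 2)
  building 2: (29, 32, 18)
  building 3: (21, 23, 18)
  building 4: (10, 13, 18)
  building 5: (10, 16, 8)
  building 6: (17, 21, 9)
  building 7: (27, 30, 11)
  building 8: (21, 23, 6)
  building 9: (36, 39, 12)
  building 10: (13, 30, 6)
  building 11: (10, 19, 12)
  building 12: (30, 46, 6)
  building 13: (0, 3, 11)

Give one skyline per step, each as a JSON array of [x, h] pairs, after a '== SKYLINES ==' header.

== SKYLINES ==
[[17,2],[29,0]]
[[17,2],[29,18],[32,0]]
[[17,2],[21,18],[23,2],[29,18],[32,0]]
[[10,18],[13,0],[17,2],[21,18],[23,2],[29,18],[32,0]]
[[10,18],[13,8],[16,0],[17,2],[21,18],[23,2],[29,18],[32,0]]
[[10,18],[13,8],[16,0],[17,9],[21,18],[23,2],[29,18],[32,0]]
[[10,18],[13,8],[16,0],[17,9],[21,18],[23,2],[27,11],[29,18],[32,0]]
[[10,18],[13,8],[16,0],[17,9],[21,18],[23,2],[27,11],[29,18],[32,0]]
[[10,18],[13,8],[16,0],[17,9],[21,18],[23,2],[27,11],[29,18],[32,0],[36,12],[39,0]]
[[10,18],[13,8],[16,6],[17,9],[21,18],[23,6],[27,11],[29,18],[32,0],[36,12],[39,0]]
[[10,18],[13,12],[19,9],[21,18],[23,6],[27,11],[29,18],[32,0],[36,12],[39,0]]
[[10,18],[13,12],[19,9],[21,18],[23,6],[27,11],[29,18],[32,6],[36,12],[39,6],[46,0]]
[[0,11],[3,0],[10,18],[13,12],[19,9],[21,18],[23,6],[27,11],[29,18],[32,6],[36,12],[39,6],[46,0]]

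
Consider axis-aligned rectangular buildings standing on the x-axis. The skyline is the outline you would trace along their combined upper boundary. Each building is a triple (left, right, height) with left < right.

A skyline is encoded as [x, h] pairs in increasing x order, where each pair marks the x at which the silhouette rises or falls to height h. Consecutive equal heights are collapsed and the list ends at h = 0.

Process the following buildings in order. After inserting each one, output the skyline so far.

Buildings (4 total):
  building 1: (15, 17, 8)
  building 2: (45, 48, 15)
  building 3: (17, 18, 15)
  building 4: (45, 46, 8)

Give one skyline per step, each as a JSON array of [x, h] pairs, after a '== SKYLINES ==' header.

== SKYLINES ==
[[15,8],[17,0]]
[[15,8],[17,0],[45,15],[48,0]]
[[15,8],[17,15],[18,0],[45,15],[48,0]]
[[15,8],[17,15],[18,0],[45,15],[48,0]]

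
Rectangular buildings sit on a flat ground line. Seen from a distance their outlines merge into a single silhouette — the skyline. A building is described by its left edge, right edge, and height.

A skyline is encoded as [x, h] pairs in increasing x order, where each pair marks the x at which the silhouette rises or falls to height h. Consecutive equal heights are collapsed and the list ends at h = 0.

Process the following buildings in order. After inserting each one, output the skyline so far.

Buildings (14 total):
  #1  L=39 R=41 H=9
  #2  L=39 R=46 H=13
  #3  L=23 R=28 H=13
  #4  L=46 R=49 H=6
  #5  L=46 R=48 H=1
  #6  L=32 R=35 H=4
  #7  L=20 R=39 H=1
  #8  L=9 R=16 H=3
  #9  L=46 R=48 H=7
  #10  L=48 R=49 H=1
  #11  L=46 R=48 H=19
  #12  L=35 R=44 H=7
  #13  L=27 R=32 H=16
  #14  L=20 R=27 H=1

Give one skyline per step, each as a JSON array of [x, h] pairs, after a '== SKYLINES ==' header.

== SKYLINES ==
[[39,9],[41,0]]
[[39,13],[46,0]]
[[23,13],[28,0],[39,13],[46,0]]
[[23,13],[28,0],[39,13],[46,6],[49,0]]
[[23,13],[28,0],[39,13],[46,6],[49,0]]
[[23,13],[28,0],[32,4],[35,0],[39,13],[46,6],[49,0]]
[[20,1],[23,13],[28,1],[32,4],[35,1],[39,13],[46,6],[49,0]]
[[9,3],[16,0],[20,1],[23,13],[28,1],[32,4],[35,1],[39,13],[46,6],[49,0]]
[[9,3],[16,0],[20,1],[23,13],[28,1],[32,4],[35,1],[39,13],[46,7],[48,6],[49,0]]
[[9,3],[16,0],[20,1],[23,13],[28,1],[32,4],[35,1],[39,13],[46,7],[48,6],[49,0]]
[[9,3],[16,0],[20,1],[23,13],[28,1],[32,4],[35,1],[39,13],[46,19],[48,6],[49,0]]
[[9,3],[16,0],[20,1],[23,13],[28,1],[32,4],[35,7],[39,13],[46,19],[48,6],[49,0]]
[[9,3],[16,0],[20,1],[23,13],[27,16],[32,4],[35,7],[39,13],[46,19],[48,6],[49,0]]
[[9,3],[16,0],[20,1],[23,13],[27,16],[32,4],[35,7],[39,13],[46,19],[48,6],[49,0]]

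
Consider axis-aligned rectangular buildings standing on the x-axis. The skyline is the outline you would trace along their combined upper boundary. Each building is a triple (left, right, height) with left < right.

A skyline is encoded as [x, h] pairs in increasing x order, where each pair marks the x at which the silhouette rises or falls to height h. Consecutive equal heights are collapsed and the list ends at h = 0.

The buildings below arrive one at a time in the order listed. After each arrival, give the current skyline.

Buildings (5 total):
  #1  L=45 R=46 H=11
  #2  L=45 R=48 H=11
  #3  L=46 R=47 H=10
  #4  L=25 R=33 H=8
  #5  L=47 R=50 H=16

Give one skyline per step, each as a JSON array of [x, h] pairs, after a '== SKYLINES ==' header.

== SKYLINES ==
[[45,11],[46,0]]
[[45,11],[48,0]]
[[45,11],[48,0]]
[[25,8],[33,0],[45,11],[48,0]]
[[25,8],[33,0],[45,11],[47,16],[50,0]]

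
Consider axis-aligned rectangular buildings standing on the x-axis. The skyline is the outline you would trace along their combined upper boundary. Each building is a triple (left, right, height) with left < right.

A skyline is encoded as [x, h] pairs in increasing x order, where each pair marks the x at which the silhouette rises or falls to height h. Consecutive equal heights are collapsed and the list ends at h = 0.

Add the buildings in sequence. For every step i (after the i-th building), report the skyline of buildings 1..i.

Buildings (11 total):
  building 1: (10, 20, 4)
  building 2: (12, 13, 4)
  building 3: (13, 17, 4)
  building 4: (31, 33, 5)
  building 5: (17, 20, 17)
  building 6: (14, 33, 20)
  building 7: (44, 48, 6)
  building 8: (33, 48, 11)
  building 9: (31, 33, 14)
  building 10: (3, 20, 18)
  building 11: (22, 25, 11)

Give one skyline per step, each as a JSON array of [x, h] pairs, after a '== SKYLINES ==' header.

== SKYLINES ==
[[10,4],[20,0]]
[[10,4],[20,0]]
[[10,4],[20,0]]
[[10,4],[20,0],[31,5],[33,0]]
[[10,4],[17,17],[20,0],[31,5],[33,0]]
[[10,4],[14,20],[33,0]]
[[10,4],[14,20],[33,0],[44,6],[48,0]]
[[10,4],[14,20],[33,11],[48,0]]
[[10,4],[14,20],[33,11],[48,0]]
[[3,18],[14,20],[33,11],[48,0]]
[[3,18],[14,20],[33,11],[48,0]]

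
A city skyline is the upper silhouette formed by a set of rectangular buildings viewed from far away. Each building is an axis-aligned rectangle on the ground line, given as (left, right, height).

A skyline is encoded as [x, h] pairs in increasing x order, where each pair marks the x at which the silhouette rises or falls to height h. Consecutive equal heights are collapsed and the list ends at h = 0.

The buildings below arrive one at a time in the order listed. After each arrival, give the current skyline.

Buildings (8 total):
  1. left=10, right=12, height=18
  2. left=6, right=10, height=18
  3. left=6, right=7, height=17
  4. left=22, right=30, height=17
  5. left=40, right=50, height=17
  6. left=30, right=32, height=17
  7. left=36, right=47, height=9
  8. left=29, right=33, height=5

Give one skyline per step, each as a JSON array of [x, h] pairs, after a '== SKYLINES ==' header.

== SKYLINES ==
[[10,18],[12,0]]
[[6,18],[12,0]]
[[6,18],[12,0]]
[[6,18],[12,0],[22,17],[30,0]]
[[6,18],[12,0],[22,17],[30,0],[40,17],[50,0]]
[[6,18],[12,0],[22,17],[32,0],[40,17],[50,0]]
[[6,18],[12,0],[22,17],[32,0],[36,9],[40,17],[50,0]]
[[6,18],[12,0],[22,17],[32,5],[33,0],[36,9],[40,17],[50,0]]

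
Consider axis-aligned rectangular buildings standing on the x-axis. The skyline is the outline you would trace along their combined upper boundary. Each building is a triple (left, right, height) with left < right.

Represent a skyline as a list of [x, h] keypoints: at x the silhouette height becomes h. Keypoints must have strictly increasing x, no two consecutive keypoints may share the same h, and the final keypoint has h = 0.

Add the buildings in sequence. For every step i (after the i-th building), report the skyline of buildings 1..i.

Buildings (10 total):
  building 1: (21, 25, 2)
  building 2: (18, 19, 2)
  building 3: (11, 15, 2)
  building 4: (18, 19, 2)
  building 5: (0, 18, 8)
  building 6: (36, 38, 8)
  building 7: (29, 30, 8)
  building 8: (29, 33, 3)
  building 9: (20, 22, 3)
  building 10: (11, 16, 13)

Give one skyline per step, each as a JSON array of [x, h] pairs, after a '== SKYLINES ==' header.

== SKYLINES ==
[[21,2],[25,0]]
[[18,2],[19,0],[21,2],[25,0]]
[[11,2],[15,0],[18,2],[19,0],[21,2],[25,0]]
[[11,2],[15,0],[18,2],[19,0],[21,2],[25,0]]
[[0,8],[18,2],[19,0],[21,2],[25,0]]
[[0,8],[18,2],[19,0],[21,2],[25,0],[36,8],[38,0]]
[[0,8],[18,2],[19,0],[21,2],[25,0],[29,8],[30,0],[36,8],[38,0]]
[[0,8],[18,2],[19,0],[21,2],[25,0],[29,8],[30,3],[33,0],[36,8],[38,0]]
[[0,8],[18,2],[19,0],[20,3],[22,2],[25,0],[29,8],[30,3],[33,0],[36,8],[38,0]]
[[0,8],[11,13],[16,8],[18,2],[19,0],[20,3],[22,2],[25,0],[29,8],[30,3],[33,0],[36,8],[38,0]]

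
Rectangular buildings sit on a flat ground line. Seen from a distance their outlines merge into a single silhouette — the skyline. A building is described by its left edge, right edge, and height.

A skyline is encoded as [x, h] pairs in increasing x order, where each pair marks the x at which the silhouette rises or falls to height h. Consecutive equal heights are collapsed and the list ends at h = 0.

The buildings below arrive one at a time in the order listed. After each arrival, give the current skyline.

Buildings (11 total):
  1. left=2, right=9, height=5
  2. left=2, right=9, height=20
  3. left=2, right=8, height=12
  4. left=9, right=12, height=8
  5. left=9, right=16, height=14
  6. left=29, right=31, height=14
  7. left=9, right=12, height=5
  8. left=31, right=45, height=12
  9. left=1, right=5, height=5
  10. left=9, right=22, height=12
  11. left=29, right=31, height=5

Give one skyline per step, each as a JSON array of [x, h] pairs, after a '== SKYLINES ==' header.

== SKYLINES ==
[[2,5],[9,0]]
[[2,20],[9,0]]
[[2,20],[9,0]]
[[2,20],[9,8],[12,0]]
[[2,20],[9,14],[16,0]]
[[2,20],[9,14],[16,0],[29,14],[31,0]]
[[2,20],[9,14],[16,0],[29,14],[31,0]]
[[2,20],[9,14],[16,0],[29,14],[31,12],[45,0]]
[[1,5],[2,20],[9,14],[16,0],[29,14],[31,12],[45,0]]
[[1,5],[2,20],[9,14],[16,12],[22,0],[29,14],[31,12],[45,0]]
[[1,5],[2,20],[9,14],[16,12],[22,0],[29,14],[31,12],[45,0]]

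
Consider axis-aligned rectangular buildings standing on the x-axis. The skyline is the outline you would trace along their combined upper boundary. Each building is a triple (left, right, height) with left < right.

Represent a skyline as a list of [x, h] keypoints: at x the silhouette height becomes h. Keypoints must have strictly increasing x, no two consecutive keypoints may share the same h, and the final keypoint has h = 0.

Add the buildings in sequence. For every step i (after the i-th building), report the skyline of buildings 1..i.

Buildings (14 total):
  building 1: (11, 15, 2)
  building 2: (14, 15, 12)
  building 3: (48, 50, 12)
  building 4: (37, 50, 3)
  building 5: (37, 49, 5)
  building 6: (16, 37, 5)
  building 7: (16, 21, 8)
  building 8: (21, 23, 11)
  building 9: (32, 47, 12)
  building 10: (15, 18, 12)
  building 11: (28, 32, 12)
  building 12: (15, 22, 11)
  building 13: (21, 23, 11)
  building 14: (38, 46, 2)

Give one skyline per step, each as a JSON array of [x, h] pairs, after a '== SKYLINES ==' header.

== SKYLINES ==
[[11,2],[15,0]]
[[11,2],[14,12],[15,0]]
[[11,2],[14,12],[15,0],[48,12],[50,0]]
[[11,2],[14,12],[15,0],[37,3],[48,12],[50,0]]
[[11,2],[14,12],[15,0],[37,5],[48,12],[50,0]]
[[11,2],[14,12],[15,0],[16,5],[48,12],[50,0]]
[[11,2],[14,12],[15,0],[16,8],[21,5],[48,12],[50,0]]
[[11,2],[14,12],[15,0],[16,8],[21,11],[23,5],[48,12],[50,0]]
[[11,2],[14,12],[15,0],[16,8],[21,11],[23,5],[32,12],[47,5],[48,12],[50,0]]
[[11,2],[14,12],[18,8],[21,11],[23,5],[32,12],[47,5],[48,12],[50,0]]
[[11,2],[14,12],[18,8],[21,11],[23,5],[28,12],[47,5],[48,12],[50,0]]
[[11,2],[14,12],[18,11],[23,5],[28,12],[47,5],[48,12],[50,0]]
[[11,2],[14,12],[18,11],[23,5],[28,12],[47,5],[48,12],[50,0]]
[[11,2],[14,12],[18,11],[23,5],[28,12],[47,5],[48,12],[50,0]]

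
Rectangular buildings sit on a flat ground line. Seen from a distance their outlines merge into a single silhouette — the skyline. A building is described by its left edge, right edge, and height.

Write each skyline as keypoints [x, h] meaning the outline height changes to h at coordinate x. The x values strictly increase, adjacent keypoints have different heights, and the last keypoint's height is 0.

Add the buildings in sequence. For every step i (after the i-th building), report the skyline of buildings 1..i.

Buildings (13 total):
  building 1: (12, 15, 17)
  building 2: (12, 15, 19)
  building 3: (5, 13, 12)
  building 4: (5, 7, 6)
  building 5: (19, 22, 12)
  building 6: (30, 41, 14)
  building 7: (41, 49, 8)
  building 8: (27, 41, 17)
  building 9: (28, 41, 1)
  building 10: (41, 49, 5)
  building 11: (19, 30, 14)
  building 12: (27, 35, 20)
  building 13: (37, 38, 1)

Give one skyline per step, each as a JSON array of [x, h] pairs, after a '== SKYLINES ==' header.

== SKYLINES ==
[[12,17],[15,0]]
[[12,19],[15,0]]
[[5,12],[12,19],[15,0]]
[[5,12],[12,19],[15,0]]
[[5,12],[12,19],[15,0],[19,12],[22,0]]
[[5,12],[12,19],[15,0],[19,12],[22,0],[30,14],[41,0]]
[[5,12],[12,19],[15,0],[19,12],[22,0],[30,14],[41,8],[49,0]]
[[5,12],[12,19],[15,0],[19,12],[22,0],[27,17],[41,8],[49,0]]
[[5,12],[12,19],[15,0],[19,12],[22,0],[27,17],[41,8],[49,0]]
[[5,12],[12,19],[15,0],[19,12],[22,0],[27,17],[41,8],[49,0]]
[[5,12],[12,19],[15,0],[19,14],[27,17],[41,8],[49,0]]
[[5,12],[12,19],[15,0],[19,14],[27,20],[35,17],[41,8],[49,0]]
[[5,12],[12,19],[15,0],[19,14],[27,20],[35,17],[41,8],[49,0]]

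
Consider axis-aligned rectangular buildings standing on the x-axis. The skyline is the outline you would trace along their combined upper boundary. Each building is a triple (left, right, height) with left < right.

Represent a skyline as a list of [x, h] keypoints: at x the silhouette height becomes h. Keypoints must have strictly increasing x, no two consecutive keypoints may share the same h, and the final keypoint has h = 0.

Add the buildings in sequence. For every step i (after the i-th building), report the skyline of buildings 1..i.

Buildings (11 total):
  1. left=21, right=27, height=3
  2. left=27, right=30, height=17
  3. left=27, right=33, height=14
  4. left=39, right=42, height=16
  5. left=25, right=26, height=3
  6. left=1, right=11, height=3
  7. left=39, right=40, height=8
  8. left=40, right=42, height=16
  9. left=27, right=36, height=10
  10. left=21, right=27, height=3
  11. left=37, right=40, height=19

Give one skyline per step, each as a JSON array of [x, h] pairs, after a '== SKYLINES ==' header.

== SKYLINES ==
[[21,3],[27,0]]
[[21,3],[27,17],[30,0]]
[[21,3],[27,17],[30,14],[33,0]]
[[21,3],[27,17],[30,14],[33,0],[39,16],[42,0]]
[[21,3],[27,17],[30,14],[33,0],[39,16],[42,0]]
[[1,3],[11,0],[21,3],[27,17],[30,14],[33,0],[39,16],[42,0]]
[[1,3],[11,0],[21,3],[27,17],[30,14],[33,0],[39,16],[42,0]]
[[1,3],[11,0],[21,3],[27,17],[30,14],[33,0],[39,16],[42,0]]
[[1,3],[11,0],[21,3],[27,17],[30,14],[33,10],[36,0],[39,16],[42,0]]
[[1,3],[11,0],[21,3],[27,17],[30,14],[33,10],[36,0],[39,16],[42,0]]
[[1,3],[11,0],[21,3],[27,17],[30,14],[33,10],[36,0],[37,19],[40,16],[42,0]]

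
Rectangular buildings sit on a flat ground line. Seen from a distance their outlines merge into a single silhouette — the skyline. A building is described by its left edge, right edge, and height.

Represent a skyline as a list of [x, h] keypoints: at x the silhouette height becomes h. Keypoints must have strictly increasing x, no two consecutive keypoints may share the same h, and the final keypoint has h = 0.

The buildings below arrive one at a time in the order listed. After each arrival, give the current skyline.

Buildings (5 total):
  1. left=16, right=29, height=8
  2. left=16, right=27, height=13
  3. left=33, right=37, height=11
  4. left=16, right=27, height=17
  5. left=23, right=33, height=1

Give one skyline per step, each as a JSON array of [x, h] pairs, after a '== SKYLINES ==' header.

== SKYLINES ==
[[16,8],[29,0]]
[[16,13],[27,8],[29,0]]
[[16,13],[27,8],[29,0],[33,11],[37,0]]
[[16,17],[27,8],[29,0],[33,11],[37,0]]
[[16,17],[27,8],[29,1],[33,11],[37,0]]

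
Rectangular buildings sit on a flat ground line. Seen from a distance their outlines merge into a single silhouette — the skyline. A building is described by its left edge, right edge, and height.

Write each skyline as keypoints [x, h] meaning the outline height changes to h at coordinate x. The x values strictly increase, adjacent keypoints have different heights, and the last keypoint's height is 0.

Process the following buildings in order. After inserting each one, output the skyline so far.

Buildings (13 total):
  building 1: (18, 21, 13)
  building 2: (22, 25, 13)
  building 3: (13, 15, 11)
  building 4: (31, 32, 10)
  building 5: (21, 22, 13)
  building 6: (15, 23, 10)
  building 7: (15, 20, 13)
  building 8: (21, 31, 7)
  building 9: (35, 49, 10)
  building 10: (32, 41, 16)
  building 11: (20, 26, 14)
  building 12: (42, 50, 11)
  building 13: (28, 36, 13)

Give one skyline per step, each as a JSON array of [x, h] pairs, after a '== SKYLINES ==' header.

== SKYLINES ==
[[18,13],[21,0]]
[[18,13],[21,0],[22,13],[25,0]]
[[13,11],[15,0],[18,13],[21,0],[22,13],[25,0]]
[[13,11],[15,0],[18,13],[21,0],[22,13],[25,0],[31,10],[32,0]]
[[13,11],[15,0],[18,13],[25,0],[31,10],[32,0]]
[[13,11],[15,10],[18,13],[25,0],[31,10],[32,0]]
[[13,11],[15,13],[25,0],[31,10],[32,0]]
[[13,11],[15,13],[25,7],[31,10],[32,0]]
[[13,11],[15,13],[25,7],[31,10],[32,0],[35,10],[49,0]]
[[13,11],[15,13],[25,7],[31,10],[32,16],[41,10],[49,0]]
[[13,11],[15,13],[20,14],[26,7],[31,10],[32,16],[41,10],[49,0]]
[[13,11],[15,13],[20,14],[26,7],[31,10],[32,16],[41,10],[42,11],[50,0]]
[[13,11],[15,13],[20,14],[26,7],[28,13],[32,16],[41,10],[42,11],[50,0]]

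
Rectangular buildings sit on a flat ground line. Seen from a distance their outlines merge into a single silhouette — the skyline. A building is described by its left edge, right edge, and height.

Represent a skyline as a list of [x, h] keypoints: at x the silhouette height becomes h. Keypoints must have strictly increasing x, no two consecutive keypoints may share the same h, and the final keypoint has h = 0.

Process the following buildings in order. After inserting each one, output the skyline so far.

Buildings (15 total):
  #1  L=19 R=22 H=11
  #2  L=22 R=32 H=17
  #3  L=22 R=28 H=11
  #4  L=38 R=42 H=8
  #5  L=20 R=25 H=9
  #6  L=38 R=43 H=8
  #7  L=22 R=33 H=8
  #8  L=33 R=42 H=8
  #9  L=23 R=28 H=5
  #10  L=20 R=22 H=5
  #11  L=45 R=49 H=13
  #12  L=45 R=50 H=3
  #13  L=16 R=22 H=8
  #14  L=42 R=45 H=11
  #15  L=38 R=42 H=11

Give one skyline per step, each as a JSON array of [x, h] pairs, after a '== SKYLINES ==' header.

== SKYLINES ==
[[19,11],[22,0]]
[[19,11],[22,17],[32,0]]
[[19,11],[22,17],[32,0]]
[[19,11],[22,17],[32,0],[38,8],[42,0]]
[[19,11],[22,17],[32,0],[38,8],[42,0]]
[[19,11],[22,17],[32,0],[38,8],[43,0]]
[[19,11],[22,17],[32,8],[33,0],[38,8],[43,0]]
[[19,11],[22,17],[32,8],[43,0]]
[[19,11],[22,17],[32,8],[43,0]]
[[19,11],[22,17],[32,8],[43,0]]
[[19,11],[22,17],[32,8],[43,0],[45,13],[49,0]]
[[19,11],[22,17],[32,8],[43,0],[45,13],[49,3],[50,0]]
[[16,8],[19,11],[22,17],[32,8],[43,0],[45,13],[49,3],[50,0]]
[[16,8],[19,11],[22,17],[32,8],[42,11],[45,13],[49,3],[50,0]]
[[16,8],[19,11],[22,17],[32,8],[38,11],[45,13],[49,3],[50,0]]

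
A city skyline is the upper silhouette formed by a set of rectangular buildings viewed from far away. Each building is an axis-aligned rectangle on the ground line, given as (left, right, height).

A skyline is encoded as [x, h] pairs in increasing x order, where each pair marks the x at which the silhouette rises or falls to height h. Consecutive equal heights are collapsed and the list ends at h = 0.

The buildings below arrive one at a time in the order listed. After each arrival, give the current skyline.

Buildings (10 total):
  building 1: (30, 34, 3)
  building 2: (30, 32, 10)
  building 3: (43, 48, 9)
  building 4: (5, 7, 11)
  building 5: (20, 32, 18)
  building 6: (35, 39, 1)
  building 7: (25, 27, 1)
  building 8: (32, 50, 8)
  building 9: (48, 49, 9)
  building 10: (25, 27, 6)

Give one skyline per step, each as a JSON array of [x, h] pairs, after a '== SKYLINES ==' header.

== SKYLINES ==
[[30,3],[34,0]]
[[30,10],[32,3],[34,0]]
[[30,10],[32,3],[34,0],[43,9],[48,0]]
[[5,11],[7,0],[30,10],[32,3],[34,0],[43,9],[48,0]]
[[5,11],[7,0],[20,18],[32,3],[34,0],[43,9],[48,0]]
[[5,11],[7,0],[20,18],[32,3],[34,0],[35,1],[39,0],[43,9],[48,0]]
[[5,11],[7,0],[20,18],[32,3],[34,0],[35,1],[39,0],[43,9],[48,0]]
[[5,11],[7,0],[20,18],[32,8],[43,9],[48,8],[50,0]]
[[5,11],[7,0],[20,18],[32,8],[43,9],[49,8],[50,0]]
[[5,11],[7,0],[20,18],[32,8],[43,9],[49,8],[50,0]]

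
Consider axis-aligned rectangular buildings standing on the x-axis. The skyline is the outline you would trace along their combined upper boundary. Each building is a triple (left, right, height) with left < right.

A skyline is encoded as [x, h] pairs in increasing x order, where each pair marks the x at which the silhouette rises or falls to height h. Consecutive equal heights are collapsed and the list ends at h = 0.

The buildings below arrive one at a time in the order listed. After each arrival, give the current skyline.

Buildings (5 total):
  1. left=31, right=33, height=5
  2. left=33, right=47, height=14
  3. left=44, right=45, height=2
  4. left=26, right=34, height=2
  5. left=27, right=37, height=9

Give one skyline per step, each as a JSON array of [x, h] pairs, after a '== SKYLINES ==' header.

== SKYLINES ==
[[31,5],[33,0]]
[[31,5],[33,14],[47,0]]
[[31,5],[33,14],[47,0]]
[[26,2],[31,5],[33,14],[47,0]]
[[26,2],[27,9],[33,14],[47,0]]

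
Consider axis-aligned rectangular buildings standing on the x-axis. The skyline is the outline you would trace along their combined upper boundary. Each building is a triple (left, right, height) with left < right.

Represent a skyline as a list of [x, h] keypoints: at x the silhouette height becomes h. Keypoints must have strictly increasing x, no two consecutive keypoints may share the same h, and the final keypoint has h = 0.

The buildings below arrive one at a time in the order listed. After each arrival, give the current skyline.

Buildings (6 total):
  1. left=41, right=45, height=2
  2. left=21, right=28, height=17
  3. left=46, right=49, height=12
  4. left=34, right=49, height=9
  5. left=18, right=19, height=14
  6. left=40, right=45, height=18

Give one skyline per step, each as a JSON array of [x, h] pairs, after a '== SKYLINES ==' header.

== SKYLINES ==
[[41,2],[45,0]]
[[21,17],[28,0],[41,2],[45,0]]
[[21,17],[28,0],[41,2],[45,0],[46,12],[49,0]]
[[21,17],[28,0],[34,9],[46,12],[49,0]]
[[18,14],[19,0],[21,17],[28,0],[34,9],[46,12],[49,0]]
[[18,14],[19,0],[21,17],[28,0],[34,9],[40,18],[45,9],[46,12],[49,0]]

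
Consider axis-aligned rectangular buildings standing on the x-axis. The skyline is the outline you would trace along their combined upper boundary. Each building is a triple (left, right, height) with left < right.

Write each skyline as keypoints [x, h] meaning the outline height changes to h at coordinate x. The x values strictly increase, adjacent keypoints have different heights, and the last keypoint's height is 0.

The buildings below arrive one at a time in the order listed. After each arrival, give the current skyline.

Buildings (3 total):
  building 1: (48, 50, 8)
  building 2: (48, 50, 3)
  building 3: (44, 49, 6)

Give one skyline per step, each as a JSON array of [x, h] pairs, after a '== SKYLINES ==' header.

== SKYLINES ==
[[48,8],[50,0]]
[[48,8],[50,0]]
[[44,6],[48,8],[50,0]]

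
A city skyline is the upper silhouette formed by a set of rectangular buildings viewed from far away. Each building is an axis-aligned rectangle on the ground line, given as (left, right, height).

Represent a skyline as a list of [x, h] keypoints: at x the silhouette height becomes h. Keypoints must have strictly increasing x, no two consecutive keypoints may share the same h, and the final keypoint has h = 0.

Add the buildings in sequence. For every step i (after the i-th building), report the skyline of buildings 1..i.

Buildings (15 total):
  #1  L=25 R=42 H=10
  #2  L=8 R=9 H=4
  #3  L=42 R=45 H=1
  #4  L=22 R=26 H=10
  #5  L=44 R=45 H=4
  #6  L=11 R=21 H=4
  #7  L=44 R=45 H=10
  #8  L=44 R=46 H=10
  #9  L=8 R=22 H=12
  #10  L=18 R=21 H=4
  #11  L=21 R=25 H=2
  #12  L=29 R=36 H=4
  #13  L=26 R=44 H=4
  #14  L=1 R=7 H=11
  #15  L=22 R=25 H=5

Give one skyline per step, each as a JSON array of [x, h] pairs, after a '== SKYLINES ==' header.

== SKYLINES ==
[[25,10],[42,0]]
[[8,4],[9,0],[25,10],[42,0]]
[[8,4],[9,0],[25,10],[42,1],[45,0]]
[[8,4],[9,0],[22,10],[42,1],[45,0]]
[[8,4],[9,0],[22,10],[42,1],[44,4],[45,0]]
[[8,4],[9,0],[11,4],[21,0],[22,10],[42,1],[44,4],[45,0]]
[[8,4],[9,0],[11,4],[21,0],[22,10],[42,1],[44,10],[45,0]]
[[8,4],[9,0],[11,4],[21,0],[22,10],[42,1],[44,10],[46,0]]
[[8,12],[22,10],[42,1],[44,10],[46,0]]
[[8,12],[22,10],[42,1],[44,10],[46,0]]
[[8,12],[22,10],[42,1],[44,10],[46,0]]
[[8,12],[22,10],[42,1],[44,10],[46,0]]
[[8,12],[22,10],[42,4],[44,10],[46,0]]
[[1,11],[7,0],[8,12],[22,10],[42,4],[44,10],[46,0]]
[[1,11],[7,0],[8,12],[22,10],[42,4],[44,10],[46,0]]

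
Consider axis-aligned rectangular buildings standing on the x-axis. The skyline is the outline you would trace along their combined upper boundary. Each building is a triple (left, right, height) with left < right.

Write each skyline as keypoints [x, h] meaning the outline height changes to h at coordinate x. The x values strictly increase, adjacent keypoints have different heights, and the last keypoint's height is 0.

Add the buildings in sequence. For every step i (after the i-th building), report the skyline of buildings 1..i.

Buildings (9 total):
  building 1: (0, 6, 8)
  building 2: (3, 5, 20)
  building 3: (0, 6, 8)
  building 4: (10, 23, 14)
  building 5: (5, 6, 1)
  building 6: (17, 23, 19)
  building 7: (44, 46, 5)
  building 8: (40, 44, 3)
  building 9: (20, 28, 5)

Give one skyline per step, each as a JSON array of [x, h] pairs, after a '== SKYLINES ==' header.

== SKYLINES ==
[[0,8],[6,0]]
[[0,8],[3,20],[5,8],[6,0]]
[[0,8],[3,20],[5,8],[6,0]]
[[0,8],[3,20],[5,8],[6,0],[10,14],[23,0]]
[[0,8],[3,20],[5,8],[6,0],[10,14],[23,0]]
[[0,8],[3,20],[5,8],[6,0],[10,14],[17,19],[23,0]]
[[0,8],[3,20],[5,8],[6,0],[10,14],[17,19],[23,0],[44,5],[46,0]]
[[0,8],[3,20],[5,8],[6,0],[10,14],[17,19],[23,0],[40,3],[44,5],[46,0]]
[[0,8],[3,20],[5,8],[6,0],[10,14],[17,19],[23,5],[28,0],[40,3],[44,5],[46,0]]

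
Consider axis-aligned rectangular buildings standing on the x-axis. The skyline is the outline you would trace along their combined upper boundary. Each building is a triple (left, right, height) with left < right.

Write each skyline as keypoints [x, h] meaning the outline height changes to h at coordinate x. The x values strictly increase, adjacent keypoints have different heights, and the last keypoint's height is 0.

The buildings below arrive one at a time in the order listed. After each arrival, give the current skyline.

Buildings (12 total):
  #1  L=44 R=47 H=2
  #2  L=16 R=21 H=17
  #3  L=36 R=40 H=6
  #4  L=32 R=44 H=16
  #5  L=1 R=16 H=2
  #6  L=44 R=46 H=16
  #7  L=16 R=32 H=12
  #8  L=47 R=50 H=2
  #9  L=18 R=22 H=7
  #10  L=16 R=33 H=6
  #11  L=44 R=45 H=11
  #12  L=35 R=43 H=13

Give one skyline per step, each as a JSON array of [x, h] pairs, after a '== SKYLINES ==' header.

== SKYLINES ==
[[44,2],[47,0]]
[[16,17],[21,0],[44,2],[47,0]]
[[16,17],[21,0],[36,6],[40,0],[44,2],[47,0]]
[[16,17],[21,0],[32,16],[44,2],[47,0]]
[[1,2],[16,17],[21,0],[32,16],[44,2],[47,0]]
[[1,2],[16,17],[21,0],[32,16],[46,2],[47,0]]
[[1,2],[16,17],[21,12],[32,16],[46,2],[47,0]]
[[1,2],[16,17],[21,12],[32,16],[46,2],[50,0]]
[[1,2],[16,17],[21,12],[32,16],[46,2],[50,0]]
[[1,2],[16,17],[21,12],[32,16],[46,2],[50,0]]
[[1,2],[16,17],[21,12],[32,16],[46,2],[50,0]]
[[1,2],[16,17],[21,12],[32,16],[46,2],[50,0]]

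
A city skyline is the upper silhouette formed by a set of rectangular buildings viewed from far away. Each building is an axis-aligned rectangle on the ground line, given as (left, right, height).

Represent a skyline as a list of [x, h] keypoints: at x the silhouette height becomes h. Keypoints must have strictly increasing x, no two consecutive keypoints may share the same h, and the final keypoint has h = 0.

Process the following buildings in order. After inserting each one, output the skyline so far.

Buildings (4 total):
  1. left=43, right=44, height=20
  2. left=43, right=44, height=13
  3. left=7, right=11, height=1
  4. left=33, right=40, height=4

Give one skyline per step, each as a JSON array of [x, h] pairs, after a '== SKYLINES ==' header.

== SKYLINES ==
[[43,20],[44,0]]
[[43,20],[44,0]]
[[7,1],[11,0],[43,20],[44,0]]
[[7,1],[11,0],[33,4],[40,0],[43,20],[44,0]]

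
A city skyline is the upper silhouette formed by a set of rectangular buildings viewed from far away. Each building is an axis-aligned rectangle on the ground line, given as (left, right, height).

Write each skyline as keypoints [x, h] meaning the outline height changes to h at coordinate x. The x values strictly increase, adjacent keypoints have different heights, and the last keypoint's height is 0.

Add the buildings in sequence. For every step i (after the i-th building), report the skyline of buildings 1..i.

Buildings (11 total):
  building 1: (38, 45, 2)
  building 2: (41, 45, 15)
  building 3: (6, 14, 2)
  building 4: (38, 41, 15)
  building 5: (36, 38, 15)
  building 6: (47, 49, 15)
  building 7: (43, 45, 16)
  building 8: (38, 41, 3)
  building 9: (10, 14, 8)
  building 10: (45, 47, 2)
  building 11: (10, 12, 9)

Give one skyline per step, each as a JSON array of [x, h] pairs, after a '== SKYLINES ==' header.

== SKYLINES ==
[[38,2],[45,0]]
[[38,2],[41,15],[45,0]]
[[6,2],[14,0],[38,2],[41,15],[45,0]]
[[6,2],[14,0],[38,15],[45,0]]
[[6,2],[14,0],[36,15],[45,0]]
[[6,2],[14,0],[36,15],[45,0],[47,15],[49,0]]
[[6,2],[14,0],[36,15],[43,16],[45,0],[47,15],[49,0]]
[[6,2],[14,0],[36,15],[43,16],[45,0],[47,15],[49,0]]
[[6,2],[10,8],[14,0],[36,15],[43,16],[45,0],[47,15],[49,0]]
[[6,2],[10,8],[14,0],[36,15],[43,16],[45,2],[47,15],[49,0]]
[[6,2],[10,9],[12,8],[14,0],[36,15],[43,16],[45,2],[47,15],[49,0]]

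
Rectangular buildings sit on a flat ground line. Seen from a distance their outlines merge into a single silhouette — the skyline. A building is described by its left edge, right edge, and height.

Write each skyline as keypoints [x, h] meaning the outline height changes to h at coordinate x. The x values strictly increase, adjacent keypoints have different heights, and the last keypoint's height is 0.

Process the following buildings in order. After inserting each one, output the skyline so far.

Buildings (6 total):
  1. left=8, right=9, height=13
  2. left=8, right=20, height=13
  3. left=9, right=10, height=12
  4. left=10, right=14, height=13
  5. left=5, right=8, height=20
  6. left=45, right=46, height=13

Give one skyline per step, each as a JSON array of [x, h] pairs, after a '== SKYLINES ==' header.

== SKYLINES ==
[[8,13],[9,0]]
[[8,13],[20,0]]
[[8,13],[20,0]]
[[8,13],[20,0]]
[[5,20],[8,13],[20,0]]
[[5,20],[8,13],[20,0],[45,13],[46,0]]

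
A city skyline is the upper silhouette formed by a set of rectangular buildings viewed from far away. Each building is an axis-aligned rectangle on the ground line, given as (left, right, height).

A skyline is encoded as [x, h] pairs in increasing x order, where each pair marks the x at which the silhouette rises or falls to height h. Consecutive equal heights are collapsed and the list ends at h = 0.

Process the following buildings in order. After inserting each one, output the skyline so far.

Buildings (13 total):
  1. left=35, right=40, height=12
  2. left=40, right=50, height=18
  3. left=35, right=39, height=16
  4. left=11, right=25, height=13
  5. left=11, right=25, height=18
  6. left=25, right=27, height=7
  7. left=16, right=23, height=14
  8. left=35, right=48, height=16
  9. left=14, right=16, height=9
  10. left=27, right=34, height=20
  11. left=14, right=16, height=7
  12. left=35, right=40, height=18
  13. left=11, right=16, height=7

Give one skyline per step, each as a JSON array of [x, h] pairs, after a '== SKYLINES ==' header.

== SKYLINES ==
[[35,12],[40,0]]
[[35,12],[40,18],[50,0]]
[[35,16],[39,12],[40,18],[50,0]]
[[11,13],[25,0],[35,16],[39,12],[40,18],[50,0]]
[[11,18],[25,0],[35,16],[39,12],[40,18],[50,0]]
[[11,18],[25,7],[27,0],[35,16],[39,12],[40,18],[50,0]]
[[11,18],[25,7],[27,0],[35,16],[39,12],[40,18],[50,0]]
[[11,18],[25,7],[27,0],[35,16],[40,18],[50,0]]
[[11,18],[25,7],[27,0],[35,16],[40,18],[50,0]]
[[11,18],[25,7],[27,20],[34,0],[35,16],[40,18],[50,0]]
[[11,18],[25,7],[27,20],[34,0],[35,16],[40,18],[50,0]]
[[11,18],[25,7],[27,20],[34,0],[35,18],[50,0]]
[[11,18],[25,7],[27,20],[34,0],[35,18],[50,0]]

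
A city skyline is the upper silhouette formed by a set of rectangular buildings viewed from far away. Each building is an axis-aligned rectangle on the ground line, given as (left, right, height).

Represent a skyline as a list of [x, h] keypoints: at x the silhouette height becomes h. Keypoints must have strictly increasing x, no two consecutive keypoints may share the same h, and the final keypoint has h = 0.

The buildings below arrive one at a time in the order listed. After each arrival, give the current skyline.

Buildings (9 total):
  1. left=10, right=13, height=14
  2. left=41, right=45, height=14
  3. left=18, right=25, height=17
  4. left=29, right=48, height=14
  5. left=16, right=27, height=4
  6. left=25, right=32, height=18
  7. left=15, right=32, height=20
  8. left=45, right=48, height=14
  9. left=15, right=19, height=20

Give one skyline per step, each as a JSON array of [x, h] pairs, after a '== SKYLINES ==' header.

== SKYLINES ==
[[10,14],[13,0]]
[[10,14],[13,0],[41,14],[45,0]]
[[10,14],[13,0],[18,17],[25,0],[41,14],[45,0]]
[[10,14],[13,0],[18,17],[25,0],[29,14],[48,0]]
[[10,14],[13,0],[16,4],[18,17],[25,4],[27,0],[29,14],[48,0]]
[[10,14],[13,0],[16,4],[18,17],[25,18],[32,14],[48,0]]
[[10,14],[13,0],[15,20],[32,14],[48,0]]
[[10,14],[13,0],[15,20],[32,14],[48,0]]
[[10,14],[13,0],[15,20],[32,14],[48,0]]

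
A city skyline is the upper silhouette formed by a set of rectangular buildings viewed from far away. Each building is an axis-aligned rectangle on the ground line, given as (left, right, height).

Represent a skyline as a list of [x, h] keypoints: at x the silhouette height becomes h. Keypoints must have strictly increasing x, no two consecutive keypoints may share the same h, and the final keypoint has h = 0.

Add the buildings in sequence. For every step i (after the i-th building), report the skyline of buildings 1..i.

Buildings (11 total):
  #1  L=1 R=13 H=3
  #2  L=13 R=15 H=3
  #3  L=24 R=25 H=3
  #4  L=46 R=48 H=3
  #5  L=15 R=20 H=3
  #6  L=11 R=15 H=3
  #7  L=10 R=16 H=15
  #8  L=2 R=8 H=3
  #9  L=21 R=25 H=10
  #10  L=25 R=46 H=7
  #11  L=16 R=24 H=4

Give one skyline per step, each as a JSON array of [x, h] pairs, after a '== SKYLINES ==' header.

== SKYLINES ==
[[1,3],[13,0]]
[[1,3],[15,0]]
[[1,3],[15,0],[24,3],[25,0]]
[[1,3],[15,0],[24,3],[25,0],[46,3],[48,0]]
[[1,3],[20,0],[24,3],[25,0],[46,3],[48,0]]
[[1,3],[20,0],[24,3],[25,0],[46,3],[48,0]]
[[1,3],[10,15],[16,3],[20,0],[24,3],[25,0],[46,3],[48,0]]
[[1,3],[10,15],[16,3],[20,0],[24,3],[25,0],[46,3],[48,0]]
[[1,3],[10,15],[16,3],[20,0],[21,10],[25,0],[46,3],[48,0]]
[[1,3],[10,15],[16,3],[20,0],[21,10],[25,7],[46,3],[48,0]]
[[1,3],[10,15],[16,4],[21,10],[25,7],[46,3],[48,0]]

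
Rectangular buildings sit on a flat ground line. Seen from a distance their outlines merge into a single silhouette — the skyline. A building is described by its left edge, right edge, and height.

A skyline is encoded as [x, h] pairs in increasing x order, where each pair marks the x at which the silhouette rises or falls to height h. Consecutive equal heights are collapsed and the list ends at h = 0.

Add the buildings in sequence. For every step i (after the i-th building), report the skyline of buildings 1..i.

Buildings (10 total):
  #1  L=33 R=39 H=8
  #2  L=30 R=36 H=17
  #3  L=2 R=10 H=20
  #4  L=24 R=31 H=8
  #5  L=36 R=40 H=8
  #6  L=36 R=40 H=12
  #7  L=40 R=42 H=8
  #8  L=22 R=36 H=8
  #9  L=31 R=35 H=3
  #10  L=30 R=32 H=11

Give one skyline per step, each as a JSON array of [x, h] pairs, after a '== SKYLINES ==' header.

== SKYLINES ==
[[33,8],[39,0]]
[[30,17],[36,8],[39,0]]
[[2,20],[10,0],[30,17],[36,8],[39,0]]
[[2,20],[10,0],[24,8],[30,17],[36,8],[39,0]]
[[2,20],[10,0],[24,8],[30,17],[36,8],[40,0]]
[[2,20],[10,0],[24,8],[30,17],[36,12],[40,0]]
[[2,20],[10,0],[24,8],[30,17],[36,12],[40,8],[42,0]]
[[2,20],[10,0],[22,8],[30,17],[36,12],[40,8],[42,0]]
[[2,20],[10,0],[22,8],[30,17],[36,12],[40,8],[42,0]]
[[2,20],[10,0],[22,8],[30,17],[36,12],[40,8],[42,0]]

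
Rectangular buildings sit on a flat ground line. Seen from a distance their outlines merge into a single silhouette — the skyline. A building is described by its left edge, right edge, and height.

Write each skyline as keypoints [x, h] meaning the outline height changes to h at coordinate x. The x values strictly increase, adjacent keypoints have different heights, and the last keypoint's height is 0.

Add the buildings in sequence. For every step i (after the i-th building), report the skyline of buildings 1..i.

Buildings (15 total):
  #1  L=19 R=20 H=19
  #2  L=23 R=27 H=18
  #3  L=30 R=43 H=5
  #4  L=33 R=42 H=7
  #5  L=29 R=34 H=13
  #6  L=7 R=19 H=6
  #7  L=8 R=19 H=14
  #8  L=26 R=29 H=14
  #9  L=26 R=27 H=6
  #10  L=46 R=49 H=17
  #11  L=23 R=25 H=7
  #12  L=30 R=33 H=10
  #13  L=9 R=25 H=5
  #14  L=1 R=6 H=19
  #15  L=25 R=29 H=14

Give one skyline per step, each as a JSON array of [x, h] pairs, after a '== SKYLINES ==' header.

== SKYLINES ==
[[19,19],[20,0]]
[[19,19],[20,0],[23,18],[27,0]]
[[19,19],[20,0],[23,18],[27,0],[30,5],[43,0]]
[[19,19],[20,0],[23,18],[27,0],[30,5],[33,7],[42,5],[43,0]]
[[19,19],[20,0],[23,18],[27,0],[29,13],[34,7],[42,5],[43,0]]
[[7,6],[19,19],[20,0],[23,18],[27,0],[29,13],[34,7],[42,5],[43,0]]
[[7,6],[8,14],[19,19],[20,0],[23,18],[27,0],[29,13],[34,7],[42,5],[43,0]]
[[7,6],[8,14],[19,19],[20,0],[23,18],[27,14],[29,13],[34,7],[42,5],[43,0]]
[[7,6],[8,14],[19,19],[20,0],[23,18],[27,14],[29,13],[34,7],[42,5],[43,0]]
[[7,6],[8,14],[19,19],[20,0],[23,18],[27,14],[29,13],[34,7],[42,5],[43,0],[46,17],[49,0]]
[[7,6],[8,14],[19,19],[20,0],[23,18],[27,14],[29,13],[34,7],[42,5],[43,0],[46,17],[49,0]]
[[7,6],[8,14],[19,19],[20,0],[23,18],[27,14],[29,13],[34,7],[42,5],[43,0],[46,17],[49,0]]
[[7,6],[8,14],[19,19],[20,5],[23,18],[27,14],[29,13],[34,7],[42,5],[43,0],[46,17],[49,0]]
[[1,19],[6,0],[7,6],[8,14],[19,19],[20,5],[23,18],[27,14],[29,13],[34,7],[42,5],[43,0],[46,17],[49,0]]
[[1,19],[6,0],[7,6],[8,14],[19,19],[20,5],[23,18],[27,14],[29,13],[34,7],[42,5],[43,0],[46,17],[49,0]]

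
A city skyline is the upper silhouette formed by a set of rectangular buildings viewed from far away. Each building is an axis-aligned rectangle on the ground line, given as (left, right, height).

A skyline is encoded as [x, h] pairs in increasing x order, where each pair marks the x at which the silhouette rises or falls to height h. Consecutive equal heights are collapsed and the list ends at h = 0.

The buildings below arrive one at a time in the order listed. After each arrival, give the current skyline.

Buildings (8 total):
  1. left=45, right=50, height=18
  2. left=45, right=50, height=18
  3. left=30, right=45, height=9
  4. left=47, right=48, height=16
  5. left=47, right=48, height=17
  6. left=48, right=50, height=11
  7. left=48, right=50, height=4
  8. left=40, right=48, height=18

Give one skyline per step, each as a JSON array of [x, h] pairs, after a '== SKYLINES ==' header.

== SKYLINES ==
[[45,18],[50,0]]
[[45,18],[50,0]]
[[30,9],[45,18],[50,0]]
[[30,9],[45,18],[50,0]]
[[30,9],[45,18],[50,0]]
[[30,9],[45,18],[50,0]]
[[30,9],[45,18],[50,0]]
[[30,9],[40,18],[50,0]]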